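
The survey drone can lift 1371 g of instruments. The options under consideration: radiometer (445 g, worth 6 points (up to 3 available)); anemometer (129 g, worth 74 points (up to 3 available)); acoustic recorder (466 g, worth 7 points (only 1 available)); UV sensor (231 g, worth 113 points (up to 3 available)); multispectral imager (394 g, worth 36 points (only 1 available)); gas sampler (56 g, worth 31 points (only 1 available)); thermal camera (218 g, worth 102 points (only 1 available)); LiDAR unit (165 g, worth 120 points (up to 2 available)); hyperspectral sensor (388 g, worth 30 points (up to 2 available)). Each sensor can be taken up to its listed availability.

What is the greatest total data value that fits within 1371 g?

By data value per g: LiDAR unit 0.73, anemometer 0.57, gas sampler 0.55 lead.
Taking the top-ratio sensors first gives 3×anemometer + 2×UV sensor + gas sampler + 2×LiDAR unit for 719 (1235 g).
Replace anemometer with UV sensor: the trade gains 39 net, giving 758 at 1337 g.
The spare 34 g is too small for any remaining sensor, and no exchange beats 758.

758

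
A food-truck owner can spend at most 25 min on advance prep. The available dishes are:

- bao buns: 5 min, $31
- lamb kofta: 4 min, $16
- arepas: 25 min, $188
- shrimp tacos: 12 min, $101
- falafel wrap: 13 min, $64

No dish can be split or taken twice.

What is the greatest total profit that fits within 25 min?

188

By profit per min: shrimp tacos 8.42, arepas 7.52, bao buns 6.20 lead.
The ratio heuristic lands on bao buns + lamb kofta + shrimp tacos (148) but leaves 4 min idle.
Replace bao buns and lamb kofta and shrimp tacos with arepas: the trade gains 40 net, giving 188 at 25 min.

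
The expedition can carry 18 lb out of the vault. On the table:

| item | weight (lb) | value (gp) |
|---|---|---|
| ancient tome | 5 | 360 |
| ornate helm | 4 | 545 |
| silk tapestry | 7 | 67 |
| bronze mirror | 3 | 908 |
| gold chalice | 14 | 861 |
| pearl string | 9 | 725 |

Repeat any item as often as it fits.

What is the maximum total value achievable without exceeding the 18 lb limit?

5448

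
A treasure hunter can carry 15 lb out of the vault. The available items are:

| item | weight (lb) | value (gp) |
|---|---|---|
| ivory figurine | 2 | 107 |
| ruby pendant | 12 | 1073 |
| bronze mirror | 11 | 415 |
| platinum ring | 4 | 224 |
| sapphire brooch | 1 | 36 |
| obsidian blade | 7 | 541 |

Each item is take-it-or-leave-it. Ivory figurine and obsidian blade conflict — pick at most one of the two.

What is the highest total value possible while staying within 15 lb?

1216

Taking ivory figurine + ruby pendant + sapphire brooch: 15 lb used, 1216 in value.
That's the maximum — no feasible swap from here does better than 1216.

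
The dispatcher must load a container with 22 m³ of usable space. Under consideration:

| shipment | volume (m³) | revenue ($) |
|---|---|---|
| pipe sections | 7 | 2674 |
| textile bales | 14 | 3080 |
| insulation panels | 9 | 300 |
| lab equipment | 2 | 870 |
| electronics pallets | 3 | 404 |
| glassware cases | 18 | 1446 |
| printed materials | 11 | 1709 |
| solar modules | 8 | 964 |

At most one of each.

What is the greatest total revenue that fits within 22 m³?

5754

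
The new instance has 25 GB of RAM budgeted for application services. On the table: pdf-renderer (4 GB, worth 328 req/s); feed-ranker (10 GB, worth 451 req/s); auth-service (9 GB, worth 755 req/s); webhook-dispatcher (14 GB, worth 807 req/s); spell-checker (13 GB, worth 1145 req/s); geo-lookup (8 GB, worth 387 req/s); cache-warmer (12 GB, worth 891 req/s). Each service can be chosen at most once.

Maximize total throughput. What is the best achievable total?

2036

Taking the top-ratio services first gives auth-service + spell-checker for 1900 (22 GB).
The 9 GB tied up in auth-service is better spent on cache-warmer — total rises to 2036 (25 GB).
No other feasible combination exceeds 2036.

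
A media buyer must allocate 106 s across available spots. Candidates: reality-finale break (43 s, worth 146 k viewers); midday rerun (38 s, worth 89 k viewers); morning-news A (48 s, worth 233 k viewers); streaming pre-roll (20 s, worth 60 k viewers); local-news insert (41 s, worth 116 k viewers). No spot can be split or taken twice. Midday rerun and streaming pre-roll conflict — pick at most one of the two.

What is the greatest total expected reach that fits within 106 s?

379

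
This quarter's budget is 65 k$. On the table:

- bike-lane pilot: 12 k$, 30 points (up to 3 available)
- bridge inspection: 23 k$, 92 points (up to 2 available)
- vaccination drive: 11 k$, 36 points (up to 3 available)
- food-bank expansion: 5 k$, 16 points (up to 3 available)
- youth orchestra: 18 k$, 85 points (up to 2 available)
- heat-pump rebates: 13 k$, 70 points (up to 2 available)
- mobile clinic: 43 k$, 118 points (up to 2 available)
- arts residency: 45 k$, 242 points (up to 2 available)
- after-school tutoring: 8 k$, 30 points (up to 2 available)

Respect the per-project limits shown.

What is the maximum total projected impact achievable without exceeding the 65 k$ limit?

Greedy by ratio would take 2×youth orchestra + 2×heat-pump rebates: 62 k$ used, total 310.
The 49 k$ tied up in 2×youth orchestra and heat-pump rebates is better spent on food-bank expansion + arts residency — total rises to 328 (63 k$).

328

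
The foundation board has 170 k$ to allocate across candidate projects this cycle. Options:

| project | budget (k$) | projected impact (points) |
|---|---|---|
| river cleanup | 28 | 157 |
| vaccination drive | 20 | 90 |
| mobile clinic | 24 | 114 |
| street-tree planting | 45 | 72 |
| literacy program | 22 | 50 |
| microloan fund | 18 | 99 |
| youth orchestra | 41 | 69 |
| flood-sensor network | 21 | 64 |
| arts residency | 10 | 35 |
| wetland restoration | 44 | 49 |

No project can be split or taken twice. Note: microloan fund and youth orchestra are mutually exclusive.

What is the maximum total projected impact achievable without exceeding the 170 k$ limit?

A density-first pass picks river cleanup + vaccination drive + mobile clinic + literacy program + microloan fund + flood-sensor network + arts residency — 609 at 143 k$.
The 22 k$ tied up in literacy program is better spent on street-tree planting — total rises to 631 (166 k$).

631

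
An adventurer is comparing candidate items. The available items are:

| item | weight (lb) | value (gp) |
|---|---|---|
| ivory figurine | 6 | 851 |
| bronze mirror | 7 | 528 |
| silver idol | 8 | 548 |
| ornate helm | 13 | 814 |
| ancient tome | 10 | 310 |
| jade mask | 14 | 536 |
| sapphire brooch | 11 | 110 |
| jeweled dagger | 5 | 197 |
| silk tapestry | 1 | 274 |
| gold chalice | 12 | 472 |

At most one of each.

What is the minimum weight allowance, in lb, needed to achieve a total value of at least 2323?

27

Look for the lowest-weight combination reaching 2323.
ivory figurine + bronze mirror + ornate helm + silk tapestry: 2467 value at 27 lb.
Any bundle with less than 27 lb falls short of 2323.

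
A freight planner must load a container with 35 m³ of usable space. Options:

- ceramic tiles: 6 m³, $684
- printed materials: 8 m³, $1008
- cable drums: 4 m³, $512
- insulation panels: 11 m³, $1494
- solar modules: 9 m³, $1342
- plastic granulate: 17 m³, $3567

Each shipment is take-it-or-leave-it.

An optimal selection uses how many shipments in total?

3

Optimal total is 5917.
One optimal bundle: printed materials + solar modules + plastic granulate (34 m³).
Every optimal selection uses 3 shipments.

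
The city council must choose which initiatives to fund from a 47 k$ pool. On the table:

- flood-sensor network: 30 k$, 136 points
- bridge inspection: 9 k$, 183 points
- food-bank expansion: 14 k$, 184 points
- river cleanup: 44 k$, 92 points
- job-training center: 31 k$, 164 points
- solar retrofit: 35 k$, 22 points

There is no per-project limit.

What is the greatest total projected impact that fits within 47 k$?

Best packing: 5×bridge inspection — 45 k$, 915 total.
The spare 2 k$ is too small for any remaining project, and no exchange beats 915.

915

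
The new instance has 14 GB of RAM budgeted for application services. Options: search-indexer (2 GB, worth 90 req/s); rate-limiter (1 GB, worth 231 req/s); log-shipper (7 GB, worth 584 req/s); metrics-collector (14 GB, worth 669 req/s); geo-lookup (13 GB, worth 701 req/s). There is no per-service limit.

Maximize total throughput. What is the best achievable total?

3234

Ranking by ratio (throughput/GB): rate-limiter 231.00, log-shipper 83.43, geo-lookup 53.92, metrics-collector 47.79.
Taking 14×rate-limiter: 14 GB used, 3234 in throughput.
Every other selection either busts 14 GB or fails to beat 3234.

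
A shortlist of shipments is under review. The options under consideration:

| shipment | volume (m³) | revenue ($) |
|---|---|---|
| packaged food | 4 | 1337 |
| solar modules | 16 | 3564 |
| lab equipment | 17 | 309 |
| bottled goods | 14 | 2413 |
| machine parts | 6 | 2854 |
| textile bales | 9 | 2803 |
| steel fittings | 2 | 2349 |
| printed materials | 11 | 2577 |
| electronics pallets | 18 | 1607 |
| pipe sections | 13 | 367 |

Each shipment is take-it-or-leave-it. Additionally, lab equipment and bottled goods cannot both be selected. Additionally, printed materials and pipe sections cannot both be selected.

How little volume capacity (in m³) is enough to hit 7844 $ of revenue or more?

17

Look for the lowest-volume combination reaching 7844.
machine parts + textile bales + steel fittings reaches 8006 using 17 m³.
Below 17 m³ the best achievable stays under 7844.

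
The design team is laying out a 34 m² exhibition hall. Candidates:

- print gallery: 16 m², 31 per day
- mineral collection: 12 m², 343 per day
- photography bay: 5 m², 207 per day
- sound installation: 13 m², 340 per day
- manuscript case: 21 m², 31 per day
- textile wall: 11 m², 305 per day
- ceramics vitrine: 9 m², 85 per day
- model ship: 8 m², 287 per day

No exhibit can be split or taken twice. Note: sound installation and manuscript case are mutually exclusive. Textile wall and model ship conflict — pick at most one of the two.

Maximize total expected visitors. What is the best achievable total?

970

Taking the top-ratio exhibits first gives mineral collection + photography bay + ceramics vitrine + model ship for 922 (34 m²).
Replace photography bay and ceramics vitrine with sound installation: the trade gains 48 net, giving 970 at 33 m².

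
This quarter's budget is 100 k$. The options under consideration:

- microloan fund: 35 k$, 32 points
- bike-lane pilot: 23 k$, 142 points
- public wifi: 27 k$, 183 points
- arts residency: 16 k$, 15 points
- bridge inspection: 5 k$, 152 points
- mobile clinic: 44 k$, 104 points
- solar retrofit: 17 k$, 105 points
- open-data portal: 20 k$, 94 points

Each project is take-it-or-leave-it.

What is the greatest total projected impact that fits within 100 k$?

Taking bike-lane pilot + public wifi + bridge inspection + solar retrofit + open-data portal: 92 k$ used, 676 in projected impact.

676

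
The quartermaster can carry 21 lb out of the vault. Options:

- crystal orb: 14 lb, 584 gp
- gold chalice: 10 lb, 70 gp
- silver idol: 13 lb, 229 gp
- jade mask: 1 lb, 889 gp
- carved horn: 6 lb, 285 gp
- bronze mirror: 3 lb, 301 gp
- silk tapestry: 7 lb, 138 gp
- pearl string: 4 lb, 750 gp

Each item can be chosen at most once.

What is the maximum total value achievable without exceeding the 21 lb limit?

2363

Density check — jade mask 889.00, pearl string 187.50, bronze mirror 100.33 are the best per lb.
Best packing: jade mask + carved horn + bronze mirror + silk tapestry + pearl string — 21 lb, 2363 total.
No other feasible combination exceeds 2363.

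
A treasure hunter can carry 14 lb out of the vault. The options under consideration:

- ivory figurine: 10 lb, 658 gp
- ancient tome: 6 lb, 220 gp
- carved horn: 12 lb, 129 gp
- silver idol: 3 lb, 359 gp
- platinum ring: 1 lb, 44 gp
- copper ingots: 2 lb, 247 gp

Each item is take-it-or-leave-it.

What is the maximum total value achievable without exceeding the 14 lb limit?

1061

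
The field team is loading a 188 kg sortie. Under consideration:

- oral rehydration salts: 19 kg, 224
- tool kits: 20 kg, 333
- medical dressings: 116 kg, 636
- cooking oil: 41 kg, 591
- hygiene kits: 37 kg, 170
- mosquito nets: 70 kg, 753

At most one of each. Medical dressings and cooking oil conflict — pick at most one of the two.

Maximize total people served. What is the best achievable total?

2071

The ratio ordering already packs tightly: oral rehydration salts + tool kits + cooking oil + hygiene kits + mosquito nets, 187 kg, 2071.
Next best is oral rehydration salts + tool kits + cooking oil + mosquito nets at 1901 (150 kg) — short by 170.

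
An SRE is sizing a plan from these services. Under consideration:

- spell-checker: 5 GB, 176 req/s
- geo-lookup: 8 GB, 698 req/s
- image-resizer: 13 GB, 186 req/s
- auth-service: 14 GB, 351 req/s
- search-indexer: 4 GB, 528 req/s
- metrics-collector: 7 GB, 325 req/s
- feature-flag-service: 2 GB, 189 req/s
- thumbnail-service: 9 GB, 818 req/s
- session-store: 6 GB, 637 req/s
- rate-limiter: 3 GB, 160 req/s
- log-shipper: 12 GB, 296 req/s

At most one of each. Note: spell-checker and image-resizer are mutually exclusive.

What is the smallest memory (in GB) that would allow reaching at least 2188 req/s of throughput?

23

Need the lightest bundle worth ≥ 2188.
geo-lookup + search-indexer + feature-flag-service + thumbnail-service reaches 2233 using 23 GB.
Any bundle with less than 23 GB falls short of 2188.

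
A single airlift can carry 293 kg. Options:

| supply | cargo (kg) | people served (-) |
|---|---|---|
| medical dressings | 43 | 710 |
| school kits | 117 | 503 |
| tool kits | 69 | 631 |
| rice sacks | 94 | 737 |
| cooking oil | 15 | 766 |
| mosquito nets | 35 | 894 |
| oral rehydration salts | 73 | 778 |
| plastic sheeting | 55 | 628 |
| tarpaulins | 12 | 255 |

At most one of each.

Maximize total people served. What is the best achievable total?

4407

Taking the top-ratio supplies first gives medical dressings + cooking oil + mosquito nets + oral rehydration salts + plastic sheeting + tarpaulins for 4031 (233 kg).
Replace tarpaulins with tool kits: the trade gains 376 net, giving 4407 at 290 kg.
Nothing else within 293 kg beats 4407.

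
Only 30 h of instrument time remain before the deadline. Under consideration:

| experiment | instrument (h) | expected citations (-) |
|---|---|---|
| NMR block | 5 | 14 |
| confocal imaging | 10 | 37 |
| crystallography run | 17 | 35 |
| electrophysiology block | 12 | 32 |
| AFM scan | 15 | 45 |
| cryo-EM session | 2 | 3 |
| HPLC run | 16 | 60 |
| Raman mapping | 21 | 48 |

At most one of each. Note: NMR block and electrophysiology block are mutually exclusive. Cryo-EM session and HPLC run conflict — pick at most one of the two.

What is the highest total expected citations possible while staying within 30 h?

97

Taking confocal imaging + HPLC run: 26 h used, 97 in expected citations.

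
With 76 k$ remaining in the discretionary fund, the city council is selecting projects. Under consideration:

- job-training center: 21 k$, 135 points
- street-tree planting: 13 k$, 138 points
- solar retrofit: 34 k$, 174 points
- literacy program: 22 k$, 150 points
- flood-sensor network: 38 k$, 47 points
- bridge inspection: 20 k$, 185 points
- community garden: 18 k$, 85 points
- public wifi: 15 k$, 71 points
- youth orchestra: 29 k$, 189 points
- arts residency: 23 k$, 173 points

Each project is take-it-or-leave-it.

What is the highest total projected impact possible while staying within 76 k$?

Ranking by ratio (projected impact/k$): street-tree planting 10.62, bridge inspection 9.25, arts residency 7.52, literacy program 6.82.
The ratio heuristic lands on street-tree planting + bridge inspection + public wifi + arts residency (567) but leaves 5 k$ idle.
Replace public wifi and arts residency with job-training center + literacy program: the trade gains 41 net, giving 608 at 76 k$.
Next best is street-tree planting + bridge inspection + community garden + arts residency at 581 (74 k$) — short by 27.

608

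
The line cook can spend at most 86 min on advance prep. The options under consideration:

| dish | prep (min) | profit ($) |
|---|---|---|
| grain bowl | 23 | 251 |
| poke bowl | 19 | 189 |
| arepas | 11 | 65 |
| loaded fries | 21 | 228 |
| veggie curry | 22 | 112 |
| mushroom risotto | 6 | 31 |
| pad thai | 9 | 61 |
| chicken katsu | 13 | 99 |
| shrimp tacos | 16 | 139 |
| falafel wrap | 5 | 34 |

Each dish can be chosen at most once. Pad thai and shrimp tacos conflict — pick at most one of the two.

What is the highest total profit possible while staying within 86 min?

841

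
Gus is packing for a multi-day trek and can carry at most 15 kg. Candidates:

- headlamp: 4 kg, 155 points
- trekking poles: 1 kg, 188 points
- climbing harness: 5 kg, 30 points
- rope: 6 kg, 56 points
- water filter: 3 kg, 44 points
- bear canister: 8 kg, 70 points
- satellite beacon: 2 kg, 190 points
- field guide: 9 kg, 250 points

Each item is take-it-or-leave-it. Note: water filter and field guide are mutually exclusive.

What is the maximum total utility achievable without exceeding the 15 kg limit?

628

Greedy by ratio would take headlamp + trekking poles + climbing harness + water filter + satellite beacon: 15 kg used, total 607.
The 12 kg tied up in headlamp and climbing harness and water filter is better spent on field guide — total rises to 628 (12 kg).
The closest alternative, headlamp + trekking poles + climbing harness + water filter + satellite beacon, reaches only 607.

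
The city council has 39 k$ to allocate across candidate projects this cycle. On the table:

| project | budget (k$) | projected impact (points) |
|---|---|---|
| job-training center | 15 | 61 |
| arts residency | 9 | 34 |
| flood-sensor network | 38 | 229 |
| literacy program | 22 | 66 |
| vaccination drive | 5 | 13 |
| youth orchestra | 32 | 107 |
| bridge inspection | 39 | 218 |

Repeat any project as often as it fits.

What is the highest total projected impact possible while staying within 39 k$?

Best packing: flood-sensor network — 38 k$, 229 total.
That's the maximum — no swap from here does better than 229.

229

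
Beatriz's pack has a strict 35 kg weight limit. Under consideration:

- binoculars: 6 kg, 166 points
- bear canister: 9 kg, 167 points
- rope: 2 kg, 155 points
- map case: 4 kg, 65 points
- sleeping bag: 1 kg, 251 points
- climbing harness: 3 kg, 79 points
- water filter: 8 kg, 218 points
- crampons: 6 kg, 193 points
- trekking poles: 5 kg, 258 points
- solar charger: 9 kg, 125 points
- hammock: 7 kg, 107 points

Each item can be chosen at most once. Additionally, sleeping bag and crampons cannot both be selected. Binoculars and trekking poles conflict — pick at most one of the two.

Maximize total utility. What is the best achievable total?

Bear canister + rope + sleeping bag + climbing harness + water filter + trekking poles + hammock uses 35 of the 35 kg and totals 1235.
Runner-up bear canister + rope + map case + sleeping bag + climbing harness + water filter + trekking poles tops out at 1193.

1235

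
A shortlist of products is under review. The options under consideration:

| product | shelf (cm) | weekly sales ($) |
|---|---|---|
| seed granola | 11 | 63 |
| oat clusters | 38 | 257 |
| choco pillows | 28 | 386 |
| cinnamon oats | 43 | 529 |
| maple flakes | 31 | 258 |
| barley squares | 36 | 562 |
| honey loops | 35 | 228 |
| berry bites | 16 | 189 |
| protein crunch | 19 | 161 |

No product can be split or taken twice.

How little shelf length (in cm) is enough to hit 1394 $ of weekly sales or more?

Need the lightest bundle worth ≥ 1394.
Taking choco pillows + cinnamon oats + barley squares gives 1477 (≥ 1394) for 107 cm.
Any bundle with less than 107 cm falls short of 1394.

107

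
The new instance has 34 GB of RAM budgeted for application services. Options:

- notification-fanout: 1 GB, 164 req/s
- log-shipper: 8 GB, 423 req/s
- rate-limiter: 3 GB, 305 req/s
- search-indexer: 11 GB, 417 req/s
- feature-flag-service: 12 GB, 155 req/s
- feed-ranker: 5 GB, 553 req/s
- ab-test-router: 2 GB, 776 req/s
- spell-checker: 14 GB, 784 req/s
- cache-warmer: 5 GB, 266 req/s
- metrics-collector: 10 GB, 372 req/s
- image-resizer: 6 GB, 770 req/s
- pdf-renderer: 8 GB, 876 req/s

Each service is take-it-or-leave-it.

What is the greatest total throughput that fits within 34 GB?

3867

Filling by ratio: notification-fanout + rate-limiter + feed-ranker + ab-test-router + cache-warmer + image-resizer + pdf-renderer for 3710, with 4 GB left unused.
The 5 GB tied up in cache-warmer is better spent on log-shipper — total rises to 3867 (33 GB).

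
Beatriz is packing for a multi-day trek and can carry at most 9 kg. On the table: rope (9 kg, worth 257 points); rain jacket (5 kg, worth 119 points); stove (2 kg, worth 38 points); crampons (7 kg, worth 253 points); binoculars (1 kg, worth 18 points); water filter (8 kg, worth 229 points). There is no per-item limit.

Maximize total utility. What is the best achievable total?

Ranking by ratio (utility/kg): crampons 36.14, water filter 28.62, rope 28.56.
Taking stove + crampons: 9 kg used, 291 in utility.
Nothing else within 9 kg beats 291.

291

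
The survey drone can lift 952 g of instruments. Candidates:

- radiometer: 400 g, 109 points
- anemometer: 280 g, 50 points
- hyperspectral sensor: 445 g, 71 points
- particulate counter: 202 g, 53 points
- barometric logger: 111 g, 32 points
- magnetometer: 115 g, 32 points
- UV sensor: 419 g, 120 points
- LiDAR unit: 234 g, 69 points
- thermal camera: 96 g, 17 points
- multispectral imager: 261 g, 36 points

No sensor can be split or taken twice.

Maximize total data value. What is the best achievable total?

Taking the top-ratio sensors first gives barometric logger + magnetometer + UV sensor + LiDAR unit for 253 (879 g).
Replace magnetometer and UV sensor with radiometer + particulate counter: the trade gains 10 net, giving 263 at 947 g.

263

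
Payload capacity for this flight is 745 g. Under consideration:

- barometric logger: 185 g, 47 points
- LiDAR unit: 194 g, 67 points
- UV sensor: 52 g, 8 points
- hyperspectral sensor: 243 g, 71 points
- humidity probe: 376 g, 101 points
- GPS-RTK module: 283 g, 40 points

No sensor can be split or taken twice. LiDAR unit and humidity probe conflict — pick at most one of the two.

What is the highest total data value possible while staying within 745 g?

The ratio ordering already packs tightly: barometric logger + LiDAR unit + UV sensor + hyperspectral sensor, 674 g, 193.
Next best is barometric logger + LiDAR unit + hyperspectral sensor at 185 (622 g) — short by 8.

193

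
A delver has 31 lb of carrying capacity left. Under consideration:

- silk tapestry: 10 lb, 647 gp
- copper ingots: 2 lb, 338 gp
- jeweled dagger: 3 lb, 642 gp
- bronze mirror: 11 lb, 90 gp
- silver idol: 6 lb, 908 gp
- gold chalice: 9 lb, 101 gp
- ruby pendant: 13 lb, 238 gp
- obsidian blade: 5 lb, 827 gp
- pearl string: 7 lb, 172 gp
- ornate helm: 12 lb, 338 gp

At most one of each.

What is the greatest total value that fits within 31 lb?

Silk tapestry + copper ingots + jeweled dagger + silver idol + obsidian blade uses 26 of the 31 lb and totals 3362.
Every other selection either busts 31 lb or fails to beat 3362.

3362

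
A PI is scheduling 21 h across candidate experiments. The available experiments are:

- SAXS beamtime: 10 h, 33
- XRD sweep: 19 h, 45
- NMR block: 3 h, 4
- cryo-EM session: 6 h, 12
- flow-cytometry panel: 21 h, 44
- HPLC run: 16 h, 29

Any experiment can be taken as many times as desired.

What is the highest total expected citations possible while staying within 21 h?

66

Ranking by ratio (expected citations/h): SAXS beamtime 3.30, XRD sweep 2.37, flow-cytometry panel 2.10.
Best packing: 2×SAXS beamtime — 20 h, 66 total.
That's the maximum — no swap from here does better than 66.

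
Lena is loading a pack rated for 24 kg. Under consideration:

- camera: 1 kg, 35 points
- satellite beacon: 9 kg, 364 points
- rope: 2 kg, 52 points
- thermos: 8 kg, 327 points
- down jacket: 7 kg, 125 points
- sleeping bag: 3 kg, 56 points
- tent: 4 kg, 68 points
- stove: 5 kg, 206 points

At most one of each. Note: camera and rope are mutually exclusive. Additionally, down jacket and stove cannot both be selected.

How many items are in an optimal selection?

The maximum utility within 24 kg is 949.
satellite beacon + rope + thermos + stove hits 949 at 24 kg.
All optima have 4 items.

4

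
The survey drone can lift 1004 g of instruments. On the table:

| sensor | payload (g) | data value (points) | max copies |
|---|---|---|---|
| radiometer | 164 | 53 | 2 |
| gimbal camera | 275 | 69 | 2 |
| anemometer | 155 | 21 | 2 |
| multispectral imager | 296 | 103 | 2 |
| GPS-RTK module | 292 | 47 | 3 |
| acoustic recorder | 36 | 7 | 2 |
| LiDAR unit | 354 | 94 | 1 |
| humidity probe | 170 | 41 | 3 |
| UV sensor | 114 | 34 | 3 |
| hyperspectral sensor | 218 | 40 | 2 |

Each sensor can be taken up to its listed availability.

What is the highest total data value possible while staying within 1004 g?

327

By data value per g: multispectral imager 0.35, radiometer 0.32, UV sensor 0.30 lead.
Filling by ratio: 2×radiometer + 2×multispectral imager + 2×acoustic recorder for 326, with 12 g left unused.
Dropping radiometer and 2×acoustic recorder frees 236 g; slotting in 2×UV sensor (228 g) lifts the total to 327 at 984 g.
The spare 20 g is too small for any remaining sensor, and no exchange beats 327.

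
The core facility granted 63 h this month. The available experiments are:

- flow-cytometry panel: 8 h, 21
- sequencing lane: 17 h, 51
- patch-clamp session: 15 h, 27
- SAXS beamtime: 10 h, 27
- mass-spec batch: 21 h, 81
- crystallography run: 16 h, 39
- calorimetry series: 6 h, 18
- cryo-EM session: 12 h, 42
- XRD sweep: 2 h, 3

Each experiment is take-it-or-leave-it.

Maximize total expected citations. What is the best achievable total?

204

Filling by ratio: sequencing lane + mass-spec batch + calorimetry series + cryo-EM session + XRD sweep for 195, with 5 h left unused.
Dropping calorimetry series frees 6 h; slotting in SAXS beamtime (10 h) lifts the total to 204 at 62 h.
Nothing else within 63 h beats 204.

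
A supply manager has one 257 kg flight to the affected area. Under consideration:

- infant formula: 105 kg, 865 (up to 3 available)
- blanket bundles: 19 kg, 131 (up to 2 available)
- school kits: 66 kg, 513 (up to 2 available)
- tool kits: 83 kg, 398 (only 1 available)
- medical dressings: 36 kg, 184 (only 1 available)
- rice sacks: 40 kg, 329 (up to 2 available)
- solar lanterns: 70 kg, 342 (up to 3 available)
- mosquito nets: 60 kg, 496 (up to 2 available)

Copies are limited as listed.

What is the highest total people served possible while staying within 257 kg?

2059

By people served per kg: mosquito nets 8.27, infant formula 8.24, rice sacks 8.22, school kits 7.77 lead.
A density-first pass picks infant formula + blanket bundles + 2×mosquito nets — 1988 at 244 kg.
The 139 kg tied up in blanket bundles and 2×mosquito nets is better spent on infant formula + rice sacks — total rises to 2059 (250 kg).
That's the maximum — no swap from here does better than 2059.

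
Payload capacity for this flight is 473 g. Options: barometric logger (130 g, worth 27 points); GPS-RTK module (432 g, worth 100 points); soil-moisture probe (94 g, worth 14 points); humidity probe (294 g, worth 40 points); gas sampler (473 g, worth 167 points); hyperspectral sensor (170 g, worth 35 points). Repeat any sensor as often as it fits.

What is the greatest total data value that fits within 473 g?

Ranking by ratio (data value/g): gas sampler 0.35, GPS-RTK module 0.23, barometric logger 0.21, hyperspectral sensor 0.21.
Best packing: gas sampler — 473 g, 167 total.
Every other selection either busts 473 g or fails to beat 167.

167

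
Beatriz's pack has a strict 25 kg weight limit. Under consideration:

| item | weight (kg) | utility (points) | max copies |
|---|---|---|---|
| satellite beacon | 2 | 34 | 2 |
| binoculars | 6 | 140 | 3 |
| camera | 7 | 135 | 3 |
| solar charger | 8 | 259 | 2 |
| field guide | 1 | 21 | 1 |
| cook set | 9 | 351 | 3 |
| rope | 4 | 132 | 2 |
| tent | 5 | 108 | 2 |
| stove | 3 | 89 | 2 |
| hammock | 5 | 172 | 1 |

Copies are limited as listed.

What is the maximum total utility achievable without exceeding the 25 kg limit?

Filling by ratio: field guide + 2×cook set + hammock for 895, with 1 kg left unused.
Replace field guide and hammock with rope + stove: the trade gains 28 net, giving 923 at 25 kg.
No other feasible combination exceeds 923.

923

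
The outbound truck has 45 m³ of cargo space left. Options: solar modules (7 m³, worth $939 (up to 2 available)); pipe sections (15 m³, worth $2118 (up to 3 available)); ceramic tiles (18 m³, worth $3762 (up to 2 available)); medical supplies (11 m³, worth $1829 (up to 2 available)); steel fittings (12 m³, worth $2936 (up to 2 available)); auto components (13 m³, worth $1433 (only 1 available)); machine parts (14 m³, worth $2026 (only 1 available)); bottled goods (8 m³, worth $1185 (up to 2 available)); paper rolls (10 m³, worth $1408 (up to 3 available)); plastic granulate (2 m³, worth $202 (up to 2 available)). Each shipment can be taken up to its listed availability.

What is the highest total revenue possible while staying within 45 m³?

Density check — steel fittings 244.67, ceramic tiles 209.00, medical supplies 166.27 are the best per m³.
Ceramic tiles + 2×steel fittings + plastic granulate uses 44 of the 45 m³ and totals 9836.

9836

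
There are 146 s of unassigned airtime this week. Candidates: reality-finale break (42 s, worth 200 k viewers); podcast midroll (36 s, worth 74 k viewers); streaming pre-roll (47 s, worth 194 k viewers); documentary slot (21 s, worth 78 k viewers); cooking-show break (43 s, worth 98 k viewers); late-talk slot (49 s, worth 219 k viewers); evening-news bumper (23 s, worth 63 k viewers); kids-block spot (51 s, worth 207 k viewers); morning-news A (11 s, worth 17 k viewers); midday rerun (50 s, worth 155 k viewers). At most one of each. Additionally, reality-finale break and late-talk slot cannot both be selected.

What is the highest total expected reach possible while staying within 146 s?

Best packing: reality-finale break + streaming pre-roll + kids-block spot — 140 s, 601 total.
Runner-up streaming pre-roll + late-talk slot + midday rerun tops out at 568.

601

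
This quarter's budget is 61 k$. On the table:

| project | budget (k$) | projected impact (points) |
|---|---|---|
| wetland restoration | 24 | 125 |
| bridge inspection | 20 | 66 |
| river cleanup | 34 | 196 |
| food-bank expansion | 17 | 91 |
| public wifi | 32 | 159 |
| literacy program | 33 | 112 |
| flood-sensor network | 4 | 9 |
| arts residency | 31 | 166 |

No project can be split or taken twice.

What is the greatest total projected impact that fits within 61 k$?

321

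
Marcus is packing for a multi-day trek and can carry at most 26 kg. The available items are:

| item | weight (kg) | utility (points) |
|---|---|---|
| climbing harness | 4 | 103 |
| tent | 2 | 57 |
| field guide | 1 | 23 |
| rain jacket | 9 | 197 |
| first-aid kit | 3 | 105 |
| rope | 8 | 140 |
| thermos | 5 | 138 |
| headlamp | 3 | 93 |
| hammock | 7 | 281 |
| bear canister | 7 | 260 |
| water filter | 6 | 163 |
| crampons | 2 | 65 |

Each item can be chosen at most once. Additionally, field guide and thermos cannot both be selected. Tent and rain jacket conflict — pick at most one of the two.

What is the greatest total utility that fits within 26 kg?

907

The ratio heuristic lands on tent + field guide + first-aid kit + headlamp + hammock + bear canister + crampons (884) but leaves 1 kg idle.
The 3 kg tied up in tent and field guide is better spent on climbing harness — total rises to 907 (26 kg).
Runner-up tent + first-aid kit + thermos + hammock + bear canister + crampons tops out at 906.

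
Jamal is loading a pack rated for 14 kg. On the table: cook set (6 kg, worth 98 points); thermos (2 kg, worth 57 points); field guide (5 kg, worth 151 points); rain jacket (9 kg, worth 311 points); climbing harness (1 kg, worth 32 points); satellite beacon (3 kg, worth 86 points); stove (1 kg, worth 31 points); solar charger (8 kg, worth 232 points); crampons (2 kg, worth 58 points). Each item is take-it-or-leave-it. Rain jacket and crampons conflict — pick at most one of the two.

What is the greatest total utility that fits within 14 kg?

462

Best packing: field guide + rain jacket — 14 kg, 462 total.
The closest alternative, rain jacket + climbing harness + satellite beacon + stove, reaches only 460.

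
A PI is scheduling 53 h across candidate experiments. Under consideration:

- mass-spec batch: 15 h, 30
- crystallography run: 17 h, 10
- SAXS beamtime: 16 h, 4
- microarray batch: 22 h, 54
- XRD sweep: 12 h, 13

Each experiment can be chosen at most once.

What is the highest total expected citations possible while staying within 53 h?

By expected citations per h: microarray batch 2.45, mass-spec batch 2.00, XRD sweep 1.08 lead.
Taking mass-spec batch + microarray batch + XRD sweep: 49 h used, 97 in expected citations.

97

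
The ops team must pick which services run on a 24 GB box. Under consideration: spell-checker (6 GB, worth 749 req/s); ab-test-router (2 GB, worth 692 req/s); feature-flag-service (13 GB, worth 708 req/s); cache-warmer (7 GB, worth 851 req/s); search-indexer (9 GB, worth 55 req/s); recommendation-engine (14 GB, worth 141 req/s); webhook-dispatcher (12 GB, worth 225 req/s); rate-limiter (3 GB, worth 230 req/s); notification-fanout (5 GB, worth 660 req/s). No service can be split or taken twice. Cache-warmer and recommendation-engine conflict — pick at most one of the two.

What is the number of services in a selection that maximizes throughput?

Optimal total is 3182.
For example spell-checker + ab-test-router + cache-warmer + rate-limiter + notification-fanout achieves it, using 23 GB.
Every optimal selection uses 5 services.

5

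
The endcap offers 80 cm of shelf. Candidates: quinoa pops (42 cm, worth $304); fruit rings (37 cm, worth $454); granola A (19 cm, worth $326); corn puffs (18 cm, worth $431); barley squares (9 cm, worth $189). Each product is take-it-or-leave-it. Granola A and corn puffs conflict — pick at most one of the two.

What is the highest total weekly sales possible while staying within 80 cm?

1074

Taking fruit rings + corn puffs + barley squares: 64 cm used, 1074 in weekly sales.
The closest alternative, fruit rings + granola A + barley squares, reaches only 969.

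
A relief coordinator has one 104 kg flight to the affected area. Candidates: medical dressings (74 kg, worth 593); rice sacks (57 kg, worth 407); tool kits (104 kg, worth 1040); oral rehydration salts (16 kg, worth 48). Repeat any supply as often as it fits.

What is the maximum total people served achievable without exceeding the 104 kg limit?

Tool kits uses 104 of the 104 kg and totals 1040.

1040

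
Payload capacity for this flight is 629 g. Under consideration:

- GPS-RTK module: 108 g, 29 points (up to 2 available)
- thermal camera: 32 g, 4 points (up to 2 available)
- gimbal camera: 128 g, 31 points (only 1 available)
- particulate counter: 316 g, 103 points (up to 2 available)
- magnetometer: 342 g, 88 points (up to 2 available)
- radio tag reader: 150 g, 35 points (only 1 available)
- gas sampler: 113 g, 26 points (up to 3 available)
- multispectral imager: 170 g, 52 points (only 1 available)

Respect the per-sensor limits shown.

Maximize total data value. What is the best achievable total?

188

GPS-RTK module + thermal camera + particulate counter + multispectral imager uses 626 of the 629 g and totals 188.
Every other selection either busts 629 g or exceeds an availability limit or fails to beat 188.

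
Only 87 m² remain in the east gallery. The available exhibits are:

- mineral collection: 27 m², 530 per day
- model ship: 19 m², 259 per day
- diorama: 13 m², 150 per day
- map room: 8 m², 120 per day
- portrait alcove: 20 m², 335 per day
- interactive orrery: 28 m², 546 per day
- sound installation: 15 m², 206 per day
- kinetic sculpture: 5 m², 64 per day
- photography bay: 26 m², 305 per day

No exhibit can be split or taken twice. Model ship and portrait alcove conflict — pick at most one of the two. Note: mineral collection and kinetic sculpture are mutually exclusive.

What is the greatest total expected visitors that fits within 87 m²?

Ranking by ratio (expected visitors/m²): mineral collection 19.63, interactive orrery 19.50, portrait alcove 16.75.
Mineral collection + map room + portrait alcove + interactive orrery uses 83 of the 87 m² and totals 1531.
Runner-up mineral collection + model ship + diorama + interactive orrery tops out at 1485.

1531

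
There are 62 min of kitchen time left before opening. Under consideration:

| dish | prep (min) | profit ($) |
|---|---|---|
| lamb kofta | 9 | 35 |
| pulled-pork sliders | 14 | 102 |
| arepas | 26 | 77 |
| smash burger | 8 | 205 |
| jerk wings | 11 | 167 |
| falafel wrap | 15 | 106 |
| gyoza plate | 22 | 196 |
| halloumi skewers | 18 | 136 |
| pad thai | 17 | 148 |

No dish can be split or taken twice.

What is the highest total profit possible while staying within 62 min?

716

Density check — smash burger 25.62, jerk wings 15.18, gyoza plate 8.91, pad thai 8.71 are the best per min.
Smash burger + jerk wings + gyoza plate + pad thai uses 58 of the 62 min and totals 716.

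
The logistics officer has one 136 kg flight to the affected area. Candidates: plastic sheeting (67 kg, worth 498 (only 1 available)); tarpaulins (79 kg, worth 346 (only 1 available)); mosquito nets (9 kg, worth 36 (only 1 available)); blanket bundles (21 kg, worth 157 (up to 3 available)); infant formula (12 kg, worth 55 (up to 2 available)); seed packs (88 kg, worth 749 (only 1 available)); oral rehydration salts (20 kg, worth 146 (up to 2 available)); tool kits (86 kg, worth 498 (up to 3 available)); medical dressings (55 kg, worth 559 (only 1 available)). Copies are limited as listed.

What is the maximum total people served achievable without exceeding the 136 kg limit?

1112

The ratio heuristic lands on 3×blanket bundles + infant formula + medical dressings (1085) but leaves 6 kg idle.
Dropping 3×blanket bundles frees 63 kg; slotting in plastic sheeting (67 kg) lifts the total to 1112 at 134 kg.
Nothing else within 136 kg beats 1112.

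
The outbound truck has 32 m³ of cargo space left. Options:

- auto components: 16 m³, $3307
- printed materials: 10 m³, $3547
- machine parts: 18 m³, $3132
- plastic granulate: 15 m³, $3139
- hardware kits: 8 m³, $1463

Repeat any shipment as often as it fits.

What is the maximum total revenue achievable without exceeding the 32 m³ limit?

10641

Best packing: 3×printed materials — 30 m³, 10641 total.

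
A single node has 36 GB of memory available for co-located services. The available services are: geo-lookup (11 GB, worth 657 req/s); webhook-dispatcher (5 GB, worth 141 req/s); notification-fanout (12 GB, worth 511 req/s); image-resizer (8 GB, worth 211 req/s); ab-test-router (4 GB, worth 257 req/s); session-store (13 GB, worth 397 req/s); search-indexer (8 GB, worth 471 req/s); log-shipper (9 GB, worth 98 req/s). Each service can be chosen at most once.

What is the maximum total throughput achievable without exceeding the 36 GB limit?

1896

Best packing: geo-lookup + notification-fanout + ab-test-router + search-indexer — 35 GB, 1896 total.
Runner-up geo-lookup + ab-test-router + session-store + search-indexer tops out at 1782.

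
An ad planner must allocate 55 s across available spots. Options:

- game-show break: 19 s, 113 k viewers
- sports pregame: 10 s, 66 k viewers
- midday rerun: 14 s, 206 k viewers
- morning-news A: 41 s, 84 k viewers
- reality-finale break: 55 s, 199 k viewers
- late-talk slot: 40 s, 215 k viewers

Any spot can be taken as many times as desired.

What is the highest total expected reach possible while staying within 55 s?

684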